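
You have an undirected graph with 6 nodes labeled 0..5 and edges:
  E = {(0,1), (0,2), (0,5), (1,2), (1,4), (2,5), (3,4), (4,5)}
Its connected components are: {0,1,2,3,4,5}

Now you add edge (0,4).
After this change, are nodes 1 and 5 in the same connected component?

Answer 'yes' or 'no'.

Initial components: {0,1,2,3,4,5}
Adding edge (0,4): both already in same component {0,1,2,3,4,5}. No change.
New components: {0,1,2,3,4,5}
Are 1 and 5 in the same component? yes

Answer: yes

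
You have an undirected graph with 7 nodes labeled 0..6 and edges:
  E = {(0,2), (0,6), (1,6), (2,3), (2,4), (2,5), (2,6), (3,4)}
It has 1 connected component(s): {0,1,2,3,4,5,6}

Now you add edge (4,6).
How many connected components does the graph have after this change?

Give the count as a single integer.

Answer: 1

Derivation:
Initial component count: 1
Add (4,6): endpoints already in same component. Count unchanged: 1.
New component count: 1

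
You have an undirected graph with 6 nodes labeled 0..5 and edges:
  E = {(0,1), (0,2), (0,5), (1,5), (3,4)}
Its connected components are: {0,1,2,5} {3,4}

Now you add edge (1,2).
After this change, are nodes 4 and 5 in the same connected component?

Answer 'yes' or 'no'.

Answer: no

Derivation:
Initial components: {0,1,2,5} {3,4}
Adding edge (1,2): both already in same component {0,1,2,5}. No change.
New components: {0,1,2,5} {3,4}
Are 4 and 5 in the same component? no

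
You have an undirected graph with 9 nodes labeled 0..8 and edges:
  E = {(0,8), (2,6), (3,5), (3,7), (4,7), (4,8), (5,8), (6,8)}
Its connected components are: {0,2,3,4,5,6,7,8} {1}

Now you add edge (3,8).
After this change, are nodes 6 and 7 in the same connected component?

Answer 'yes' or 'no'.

Answer: yes

Derivation:
Initial components: {0,2,3,4,5,6,7,8} {1}
Adding edge (3,8): both already in same component {0,2,3,4,5,6,7,8}. No change.
New components: {0,2,3,4,5,6,7,8} {1}
Are 6 and 7 in the same component? yes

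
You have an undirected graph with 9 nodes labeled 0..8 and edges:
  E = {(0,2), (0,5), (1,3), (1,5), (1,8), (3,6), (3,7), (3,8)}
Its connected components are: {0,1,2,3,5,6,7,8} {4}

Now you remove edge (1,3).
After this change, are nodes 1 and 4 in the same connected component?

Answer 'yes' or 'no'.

Initial components: {0,1,2,3,5,6,7,8} {4}
Removing edge (1,3): not a bridge — component count unchanged at 2.
New components: {0,1,2,3,5,6,7,8} {4}
Are 1 and 4 in the same component? no

Answer: no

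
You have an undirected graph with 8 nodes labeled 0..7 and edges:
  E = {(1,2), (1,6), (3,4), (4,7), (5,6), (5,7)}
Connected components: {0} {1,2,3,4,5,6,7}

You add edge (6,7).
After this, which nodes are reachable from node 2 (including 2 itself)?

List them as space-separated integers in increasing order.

Before: nodes reachable from 2: {1,2,3,4,5,6,7}
Adding (6,7): both endpoints already in same component. Reachability from 2 unchanged.
After: nodes reachable from 2: {1,2,3,4,5,6,7}

Answer: 1 2 3 4 5 6 7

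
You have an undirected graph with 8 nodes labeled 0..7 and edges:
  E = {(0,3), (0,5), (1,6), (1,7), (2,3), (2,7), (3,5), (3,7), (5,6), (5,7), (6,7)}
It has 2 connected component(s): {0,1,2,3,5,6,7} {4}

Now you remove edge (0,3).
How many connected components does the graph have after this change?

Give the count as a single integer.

Initial component count: 2
Remove (0,3): not a bridge. Count unchanged: 2.
  After removal, components: {0,1,2,3,5,6,7} {4}
New component count: 2

Answer: 2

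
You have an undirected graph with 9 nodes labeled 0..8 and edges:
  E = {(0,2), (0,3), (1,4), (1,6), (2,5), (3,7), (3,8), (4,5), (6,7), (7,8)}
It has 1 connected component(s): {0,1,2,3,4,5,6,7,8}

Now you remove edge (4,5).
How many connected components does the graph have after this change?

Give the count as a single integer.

Answer: 1

Derivation:
Initial component count: 1
Remove (4,5): not a bridge. Count unchanged: 1.
  After removal, components: {0,1,2,3,4,5,6,7,8}
New component count: 1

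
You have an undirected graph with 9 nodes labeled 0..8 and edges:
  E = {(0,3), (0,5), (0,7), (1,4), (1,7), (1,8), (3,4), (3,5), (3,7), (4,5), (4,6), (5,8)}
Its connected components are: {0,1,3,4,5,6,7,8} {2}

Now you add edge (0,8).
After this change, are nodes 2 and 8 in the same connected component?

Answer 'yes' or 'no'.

Initial components: {0,1,3,4,5,6,7,8} {2}
Adding edge (0,8): both already in same component {0,1,3,4,5,6,7,8}. No change.
New components: {0,1,3,4,5,6,7,8} {2}
Are 2 and 8 in the same component? no

Answer: no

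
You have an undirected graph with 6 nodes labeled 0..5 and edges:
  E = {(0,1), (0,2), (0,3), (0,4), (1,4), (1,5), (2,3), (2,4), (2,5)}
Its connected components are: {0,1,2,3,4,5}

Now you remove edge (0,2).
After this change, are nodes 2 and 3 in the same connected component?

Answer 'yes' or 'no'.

Initial components: {0,1,2,3,4,5}
Removing edge (0,2): not a bridge — component count unchanged at 1.
New components: {0,1,2,3,4,5}
Are 2 and 3 in the same component? yes

Answer: yes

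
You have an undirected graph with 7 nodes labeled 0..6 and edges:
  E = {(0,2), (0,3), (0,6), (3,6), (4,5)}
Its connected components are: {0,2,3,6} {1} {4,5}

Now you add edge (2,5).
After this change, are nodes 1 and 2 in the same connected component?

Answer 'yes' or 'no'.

Initial components: {0,2,3,6} {1} {4,5}
Adding edge (2,5): merges {0,2,3,6} and {4,5}.
New components: {0,2,3,4,5,6} {1}
Are 1 and 2 in the same component? no

Answer: no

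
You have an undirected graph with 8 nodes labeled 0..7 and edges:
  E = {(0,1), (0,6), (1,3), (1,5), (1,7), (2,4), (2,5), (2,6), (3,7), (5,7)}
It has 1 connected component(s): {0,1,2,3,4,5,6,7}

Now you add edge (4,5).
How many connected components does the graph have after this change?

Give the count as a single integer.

Answer: 1

Derivation:
Initial component count: 1
Add (4,5): endpoints already in same component. Count unchanged: 1.
New component count: 1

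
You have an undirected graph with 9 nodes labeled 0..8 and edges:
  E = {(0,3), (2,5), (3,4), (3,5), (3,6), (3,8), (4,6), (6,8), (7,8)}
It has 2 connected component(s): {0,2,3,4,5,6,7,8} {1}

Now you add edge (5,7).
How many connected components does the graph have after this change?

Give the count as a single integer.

Initial component count: 2
Add (5,7): endpoints already in same component. Count unchanged: 2.
New component count: 2

Answer: 2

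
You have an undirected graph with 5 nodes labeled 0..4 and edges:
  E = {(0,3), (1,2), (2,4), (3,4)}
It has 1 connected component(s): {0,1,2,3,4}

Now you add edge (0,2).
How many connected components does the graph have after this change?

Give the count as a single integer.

Answer: 1

Derivation:
Initial component count: 1
Add (0,2): endpoints already in same component. Count unchanged: 1.
New component count: 1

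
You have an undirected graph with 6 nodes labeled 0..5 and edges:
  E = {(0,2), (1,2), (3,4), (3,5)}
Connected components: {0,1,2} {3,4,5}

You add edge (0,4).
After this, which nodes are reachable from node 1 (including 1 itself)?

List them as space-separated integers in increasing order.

Answer: 0 1 2 3 4 5

Derivation:
Before: nodes reachable from 1: {0,1,2}
Adding (0,4): merges 1's component with another. Reachability grows.
After: nodes reachable from 1: {0,1,2,3,4,5}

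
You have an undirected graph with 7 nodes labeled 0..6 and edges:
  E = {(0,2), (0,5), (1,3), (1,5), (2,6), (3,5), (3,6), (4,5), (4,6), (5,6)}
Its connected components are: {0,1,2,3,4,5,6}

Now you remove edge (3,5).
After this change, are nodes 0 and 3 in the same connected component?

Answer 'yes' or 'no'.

Answer: yes

Derivation:
Initial components: {0,1,2,3,4,5,6}
Removing edge (3,5): not a bridge — component count unchanged at 1.
New components: {0,1,2,3,4,5,6}
Are 0 and 3 in the same component? yes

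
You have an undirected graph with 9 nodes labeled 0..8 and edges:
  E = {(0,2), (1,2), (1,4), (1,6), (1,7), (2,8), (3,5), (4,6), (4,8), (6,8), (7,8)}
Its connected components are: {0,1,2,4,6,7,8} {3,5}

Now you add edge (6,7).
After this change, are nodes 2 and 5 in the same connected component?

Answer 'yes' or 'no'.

Answer: no

Derivation:
Initial components: {0,1,2,4,6,7,8} {3,5}
Adding edge (6,7): both already in same component {0,1,2,4,6,7,8}. No change.
New components: {0,1,2,4,6,7,8} {3,5}
Are 2 and 5 in the same component? no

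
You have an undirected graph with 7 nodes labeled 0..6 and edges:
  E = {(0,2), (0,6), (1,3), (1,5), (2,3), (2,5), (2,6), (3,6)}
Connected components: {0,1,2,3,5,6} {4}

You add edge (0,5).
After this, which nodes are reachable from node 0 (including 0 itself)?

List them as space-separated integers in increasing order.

Answer: 0 1 2 3 5 6

Derivation:
Before: nodes reachable from 0: {0,1,2,3,5,6}
Adding (0,5): both endpoints already in same component. Reachability from 0 unchanged.
After: nodes reachable from 0: {0,1,2,3,5,6}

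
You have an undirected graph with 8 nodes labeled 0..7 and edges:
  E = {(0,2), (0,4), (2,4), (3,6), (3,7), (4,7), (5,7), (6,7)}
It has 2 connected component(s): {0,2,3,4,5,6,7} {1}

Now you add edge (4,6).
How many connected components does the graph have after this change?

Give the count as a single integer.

Answer: 2

Derivation:
Initial component count: 2
Add (4,6): endpoints already in same component. Count unchanged: 2.
New component count: 2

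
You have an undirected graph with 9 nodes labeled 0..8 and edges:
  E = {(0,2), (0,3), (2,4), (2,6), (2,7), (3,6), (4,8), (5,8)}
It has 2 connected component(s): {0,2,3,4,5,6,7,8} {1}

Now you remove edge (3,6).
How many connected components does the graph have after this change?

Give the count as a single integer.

Answer: 2

Derivation:
Initial component count: 2
Remove (3,6): not a bridge. Count unchanged: 2.
  After removal, components: {0,2,3,4,5,6,7,8} {1}
New component count: 2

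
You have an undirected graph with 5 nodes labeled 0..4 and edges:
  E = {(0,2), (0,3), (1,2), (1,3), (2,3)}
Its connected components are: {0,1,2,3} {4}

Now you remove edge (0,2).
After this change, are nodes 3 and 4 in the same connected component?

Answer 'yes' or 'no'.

Initial components: {0,1,2,3} {4}
Removing edge (0,2): not a bridge — component count unchanged at 2.
New components: {0,1,2,3} {4}
Are 3 and 4 in the same component? no

Answer: no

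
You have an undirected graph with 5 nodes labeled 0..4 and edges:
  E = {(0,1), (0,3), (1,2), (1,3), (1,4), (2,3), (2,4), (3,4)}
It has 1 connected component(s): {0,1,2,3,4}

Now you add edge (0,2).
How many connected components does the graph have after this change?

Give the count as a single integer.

Initial component count: 1
Add (0,2): endpoints already in same component. Count unchanged: 1.
New component count: 1

Answer: 1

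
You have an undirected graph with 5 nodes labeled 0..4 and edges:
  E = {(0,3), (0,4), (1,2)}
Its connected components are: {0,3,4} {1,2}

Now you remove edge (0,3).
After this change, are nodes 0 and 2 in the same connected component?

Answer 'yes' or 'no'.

Answer: no

Derivation:
Initial components: {0,3,4} {1,2}
Removing edge (0,3): it was a bridge — component count 2 -> 3.
New components: {0,4} {1,2} {3}
Are 0 and 2 in the same component? no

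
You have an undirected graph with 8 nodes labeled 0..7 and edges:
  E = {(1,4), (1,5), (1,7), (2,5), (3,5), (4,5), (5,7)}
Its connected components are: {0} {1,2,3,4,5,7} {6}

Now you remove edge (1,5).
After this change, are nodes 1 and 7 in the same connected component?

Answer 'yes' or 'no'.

Initial components: {0} {1,2,3,4,5,7} {6}
Removing edge (1,5): not a bridge — component count unchanged at 3.
New components: {0} {1,2,3,4,5,7} {6}
Are 1 and 7 in the same component? yes

Answer: yes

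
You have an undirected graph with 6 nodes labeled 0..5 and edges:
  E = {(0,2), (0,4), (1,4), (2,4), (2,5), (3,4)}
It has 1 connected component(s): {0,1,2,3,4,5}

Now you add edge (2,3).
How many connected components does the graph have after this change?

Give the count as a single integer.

Answer: 1

Derivation:
Initial component count: 1
Add (2,3): endpoints already in same component. Count unchanged: 1.
New component count: 1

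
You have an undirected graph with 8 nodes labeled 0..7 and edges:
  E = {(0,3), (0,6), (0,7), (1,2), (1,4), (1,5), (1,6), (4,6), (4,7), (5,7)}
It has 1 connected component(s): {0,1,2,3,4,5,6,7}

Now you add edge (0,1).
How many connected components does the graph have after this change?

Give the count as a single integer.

Initial component count: 1
Add (0,1): endpoints already in same component. Count unchanged: 1.
New component count: 1

Answer: 1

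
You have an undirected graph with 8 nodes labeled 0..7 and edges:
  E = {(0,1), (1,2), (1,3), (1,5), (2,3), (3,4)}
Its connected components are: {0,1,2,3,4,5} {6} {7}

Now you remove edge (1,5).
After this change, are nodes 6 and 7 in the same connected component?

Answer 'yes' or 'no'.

Answer: no

Derivation:
Initial components: {0,1,2,3,4,5} {6} {7}
Removing edge (1,5): it was a bridge — component count 3 -> 4.
New components: {0,1,2,3,4} {5} {6} {7}
Are 6 and 7 in the same component? no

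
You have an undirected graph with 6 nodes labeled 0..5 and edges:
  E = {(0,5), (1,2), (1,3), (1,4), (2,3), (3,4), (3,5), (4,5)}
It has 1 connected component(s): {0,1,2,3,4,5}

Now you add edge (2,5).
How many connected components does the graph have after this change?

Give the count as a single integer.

Initial component count: 1
Add (2,5): endpoints already in same component. Count unchanged: 1.
New component count: 1

Answer: 1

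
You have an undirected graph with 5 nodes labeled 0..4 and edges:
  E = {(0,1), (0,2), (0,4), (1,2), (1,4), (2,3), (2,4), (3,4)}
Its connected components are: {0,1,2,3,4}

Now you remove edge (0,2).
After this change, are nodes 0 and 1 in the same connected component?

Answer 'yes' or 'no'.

Initial components: {0,1,2,3,4}
Removing edge (0,2): not a bridge — component count unchanged at 1.
New components: {0,1,2,3,4}
Are 0 and 1 in the same component? yes

Answer: yes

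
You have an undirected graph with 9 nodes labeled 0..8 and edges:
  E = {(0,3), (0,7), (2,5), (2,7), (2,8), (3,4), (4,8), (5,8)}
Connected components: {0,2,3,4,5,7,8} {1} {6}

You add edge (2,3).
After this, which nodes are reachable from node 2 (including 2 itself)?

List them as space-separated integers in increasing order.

Before: nodes reachable from 2: {0,2,3,4,5,7,8}
Adding (2,3): both endpoints already in same component. Reachability from 2 unchanged.
After: nodes reachable from 2: {0,2,3,4,5,7,8}

Answer: 0 2 3 4 5 7 8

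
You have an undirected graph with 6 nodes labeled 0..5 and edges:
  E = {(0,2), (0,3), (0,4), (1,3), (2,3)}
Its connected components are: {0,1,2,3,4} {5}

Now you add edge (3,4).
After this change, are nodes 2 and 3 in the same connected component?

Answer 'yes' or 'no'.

Answer: yes

Derivation:
Initial components: {0,1,2,3,4} {5}
Adding edge (3,4): both already in same component {0,1,2,3,4}. No change.
New components: {0,1,2,3,4} {5}
Are 2 and 3 in the same component? yes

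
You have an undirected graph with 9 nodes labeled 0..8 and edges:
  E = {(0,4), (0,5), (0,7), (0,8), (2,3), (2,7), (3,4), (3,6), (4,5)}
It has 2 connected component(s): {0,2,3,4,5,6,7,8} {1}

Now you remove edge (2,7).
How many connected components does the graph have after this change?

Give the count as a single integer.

Answer: 2

Derivation:
Initial component count: 2
Remove (2,7): not a bridge. Count unchanged: 2.
  After removal, components: {0,2,3,4,5,6,7,8} {1}
New component count: 2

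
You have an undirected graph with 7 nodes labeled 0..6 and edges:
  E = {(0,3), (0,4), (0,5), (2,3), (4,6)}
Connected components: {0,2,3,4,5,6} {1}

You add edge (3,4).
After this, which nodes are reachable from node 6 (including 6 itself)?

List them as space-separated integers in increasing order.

Answer: 0 2 3 4 5 6

Derivation:
Before: nodes reachable from 6: {0,2,3,4,5,6}
Adding (3,4): both endpoints already in same component. Reachability from 6 unchanged.
After: nodes reachable from 6: {0,2,3,4,5,6}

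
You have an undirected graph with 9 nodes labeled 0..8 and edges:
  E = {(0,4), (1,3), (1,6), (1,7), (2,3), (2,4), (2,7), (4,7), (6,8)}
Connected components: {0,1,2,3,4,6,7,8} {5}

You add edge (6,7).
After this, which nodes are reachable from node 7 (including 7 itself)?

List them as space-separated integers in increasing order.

Before: nodes reachable from 7: {0,1,2,3,4,6,7,8}
Adding (6,7): both endpoints already in same component. Reachability from 7 unchanged.
After: nodes reachable from 7: {0,1,2,3,4,6,7,8}

Answer: 0 1 2 3 4 6 7 8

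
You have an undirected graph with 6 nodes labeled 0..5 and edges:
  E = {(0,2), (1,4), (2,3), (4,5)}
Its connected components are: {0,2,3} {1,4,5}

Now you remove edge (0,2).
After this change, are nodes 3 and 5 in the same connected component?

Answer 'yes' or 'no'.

Answer: no

Derivation:
Initial components: {0,2,3} {1,4,5}
Removing edge (0,2): it was a bridge — component count 2 -> 3.
New components: {0} {1,4,5} {2,3}
Are 3 and 5 in the same component? no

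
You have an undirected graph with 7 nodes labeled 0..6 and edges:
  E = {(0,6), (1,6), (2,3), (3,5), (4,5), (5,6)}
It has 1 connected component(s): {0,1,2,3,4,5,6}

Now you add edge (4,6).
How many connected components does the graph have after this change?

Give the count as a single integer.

Initial component count: 1
Add (4,6): endpoints already in same component. Count unchanged: 1.
New component count: 1

Answer: 1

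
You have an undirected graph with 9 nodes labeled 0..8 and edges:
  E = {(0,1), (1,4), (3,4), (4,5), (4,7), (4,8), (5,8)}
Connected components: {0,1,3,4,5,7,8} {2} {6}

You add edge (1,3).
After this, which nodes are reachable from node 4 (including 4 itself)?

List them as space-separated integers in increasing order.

Before: nodes reachable from 4: {0,1,3,4,5,7,8}
Adding (1,3): both endpoints already in same component. Reachability from 4 unchanged.
After: nodes reachable from 4: {0,1,3,4,5,7,8}

Answer: 0 1 3 4 5 7 8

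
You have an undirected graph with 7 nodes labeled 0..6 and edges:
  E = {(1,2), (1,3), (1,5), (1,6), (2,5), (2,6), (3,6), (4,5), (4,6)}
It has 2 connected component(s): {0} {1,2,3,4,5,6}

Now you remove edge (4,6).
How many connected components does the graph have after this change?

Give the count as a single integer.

Answer: 2

Derivation:
Initial component count: 2
Remove (4,6): not a bridge. Count unchanged: 2.
  After removal, components: {0} {1,2,3,4,5,6}
New component count: 2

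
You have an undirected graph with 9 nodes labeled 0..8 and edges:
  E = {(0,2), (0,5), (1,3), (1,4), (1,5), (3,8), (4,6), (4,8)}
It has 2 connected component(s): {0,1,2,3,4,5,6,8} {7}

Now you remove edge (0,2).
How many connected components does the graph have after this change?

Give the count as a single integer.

Initial component count: 2
Remove (0,2): it was a bridge. Count increases: 2 -> 3.
  After removal, components: {0,1,3,4,5,6,8} {2} {7}
New component count: 3

Answer: 3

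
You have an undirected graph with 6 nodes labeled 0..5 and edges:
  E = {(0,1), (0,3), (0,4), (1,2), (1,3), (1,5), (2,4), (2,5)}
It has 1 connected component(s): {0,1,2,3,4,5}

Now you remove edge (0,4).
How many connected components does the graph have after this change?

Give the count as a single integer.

Answer: 1

Derivation:
Initial component count: 1
Remove (0,4): not a bridge. Count unchanged: 1.
  After removal, components: {0,1,2,3,4,5}
New component count: 1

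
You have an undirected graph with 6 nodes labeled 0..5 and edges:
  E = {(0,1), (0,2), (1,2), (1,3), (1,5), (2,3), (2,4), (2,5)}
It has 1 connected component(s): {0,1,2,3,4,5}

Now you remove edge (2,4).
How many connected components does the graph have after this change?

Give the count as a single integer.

Answer: 2

Derivation:
Initial component count: 1
Remove (2,4): it was a bridge. Count increases: 1 -> 2.
  After removal, components: {0,1,2,3,5} {4}
New component count: 2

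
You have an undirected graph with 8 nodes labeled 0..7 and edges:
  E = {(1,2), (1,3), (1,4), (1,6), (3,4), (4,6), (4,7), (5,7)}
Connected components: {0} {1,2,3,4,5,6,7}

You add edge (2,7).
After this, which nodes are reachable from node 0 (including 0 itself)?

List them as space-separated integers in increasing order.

Answer: 0

Derivation:
Before: nodes reachable from 0: {0}
Adding (2,7): both endpoints already in same component. Reachability from 0 unchanged.
After: nodes reachable from 0: {0}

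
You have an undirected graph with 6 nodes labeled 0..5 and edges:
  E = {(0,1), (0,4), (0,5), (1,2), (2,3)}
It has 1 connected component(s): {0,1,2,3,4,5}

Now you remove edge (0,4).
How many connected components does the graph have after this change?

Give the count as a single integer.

Initial component count: 1
Remove (0,4): it was a bridge. Count increases: 1 -> 2.
  After removal, components: {0,1,2,3,5} {4}
New component count: 2

Answer: 2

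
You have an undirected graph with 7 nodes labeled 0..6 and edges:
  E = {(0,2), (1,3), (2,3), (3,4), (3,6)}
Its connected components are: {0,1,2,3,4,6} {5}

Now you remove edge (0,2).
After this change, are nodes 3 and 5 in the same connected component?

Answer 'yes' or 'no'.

Answer: no

Derivation:
Initial components: {0,1,2,3,4,6} {5}
Removing edge (0,2): it was a bridge — component count 2 -> 3.
New components: {0} {1,2,3,4,6} {5}
Are 3 and 5 in the same component? no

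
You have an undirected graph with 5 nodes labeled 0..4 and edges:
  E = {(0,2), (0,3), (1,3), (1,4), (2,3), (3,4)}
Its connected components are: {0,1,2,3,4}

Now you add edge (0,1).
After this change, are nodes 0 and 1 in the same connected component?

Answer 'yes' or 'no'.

Answer: yes

Derivation:
Initial components: {0,1,2,3,4}
Adding edge (0,1): both already in same component {0,1,2,3,4}. No change.
New components: {0,1,2,3,4}
Are 0 and 1 in the same component? yes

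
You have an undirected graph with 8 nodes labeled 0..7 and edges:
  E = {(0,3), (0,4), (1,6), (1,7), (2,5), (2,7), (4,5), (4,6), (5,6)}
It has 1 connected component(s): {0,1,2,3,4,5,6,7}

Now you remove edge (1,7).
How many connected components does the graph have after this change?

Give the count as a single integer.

Initial component count: 1
Remove (1,7): not a bridge. Count unchanged: 1.
  After removal, components: {0,1,2,3,4,5,6,7}
New component count: 1

Answer: 1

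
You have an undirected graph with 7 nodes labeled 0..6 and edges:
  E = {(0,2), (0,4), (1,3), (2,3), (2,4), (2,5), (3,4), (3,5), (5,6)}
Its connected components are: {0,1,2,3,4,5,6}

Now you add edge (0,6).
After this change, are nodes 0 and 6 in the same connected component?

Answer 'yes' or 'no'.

Answer: yes

Derivation:
Initial components: {0,1,2,3,4,5,6}
Adding edge (0,6): both already in same component {0,1,2,3,4,5,6}. No change.
New components: {0,1,2,3,4,5,6}
Are 0 and 6 in the same component? yes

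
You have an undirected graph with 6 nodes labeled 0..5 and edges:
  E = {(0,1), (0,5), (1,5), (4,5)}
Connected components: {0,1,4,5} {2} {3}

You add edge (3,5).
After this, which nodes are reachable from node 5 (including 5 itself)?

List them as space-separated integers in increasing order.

Answer: 0 1 3 4 5

Derivation:
Before: nodes reachable from 5: {0,1,4,5}
Adding (3,5): merges 5's component with another. Reachability grows.
After: nodes reachable from 5: {0,1,3,4,5}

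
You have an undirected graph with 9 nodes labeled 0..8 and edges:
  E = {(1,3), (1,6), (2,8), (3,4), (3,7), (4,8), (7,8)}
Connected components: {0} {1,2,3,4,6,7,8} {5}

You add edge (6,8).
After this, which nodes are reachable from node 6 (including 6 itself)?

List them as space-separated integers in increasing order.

Before: nodes reachable from 6: {1,2,3,4,6,7,8}
Adding (6,8): both endpoints already in same component. Reachability from 6 unchanged.
After: nodes reachable from 6: {1,2,3,4,6,7,8}

Answer: 1 2 3 4 6 7 8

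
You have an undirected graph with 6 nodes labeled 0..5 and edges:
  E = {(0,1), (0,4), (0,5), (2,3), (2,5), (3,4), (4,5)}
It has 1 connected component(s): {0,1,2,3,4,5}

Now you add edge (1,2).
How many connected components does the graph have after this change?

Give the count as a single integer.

Initial component count: 1
Add (1,2): endpoints already in same component. Count unchanged: 1.
New component count: 1

Answer: 1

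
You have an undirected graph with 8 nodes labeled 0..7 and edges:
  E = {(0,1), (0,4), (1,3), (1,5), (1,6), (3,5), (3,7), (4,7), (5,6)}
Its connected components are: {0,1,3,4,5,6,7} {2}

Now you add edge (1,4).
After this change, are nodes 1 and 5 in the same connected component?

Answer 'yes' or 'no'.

Answer: yes

Derivation:
Initial components: {0,1,3,4,5,6,7} {2}
Adding edge (1,4): both already in same component {0,1,3,4,5,6,7}. No change.
New components: {0,1,3,4,5,6,7} {2}
Are 1 and 5 in the same component? yes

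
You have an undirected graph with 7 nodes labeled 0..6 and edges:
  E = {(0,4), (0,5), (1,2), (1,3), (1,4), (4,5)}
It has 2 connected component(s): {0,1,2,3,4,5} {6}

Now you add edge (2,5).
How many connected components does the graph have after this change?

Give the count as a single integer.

Initial component count: 2
Add (2,5): endpoints already in same component. Count unchanged: 2.
New component count: 2

Answer: 2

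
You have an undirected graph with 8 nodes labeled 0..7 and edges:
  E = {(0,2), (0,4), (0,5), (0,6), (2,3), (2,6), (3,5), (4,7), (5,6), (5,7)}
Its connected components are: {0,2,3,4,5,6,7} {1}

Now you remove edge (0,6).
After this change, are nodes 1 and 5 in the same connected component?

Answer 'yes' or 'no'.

Answer: no

Derivation:
Initial components: {0,2,3,4,5,6,7} {1}
Removing edge (0,6): not a bridge — component count unchanged at 2.
New components: {0,2,3,4,5,6,7} {1}
Are 1 and 5 in the same component? no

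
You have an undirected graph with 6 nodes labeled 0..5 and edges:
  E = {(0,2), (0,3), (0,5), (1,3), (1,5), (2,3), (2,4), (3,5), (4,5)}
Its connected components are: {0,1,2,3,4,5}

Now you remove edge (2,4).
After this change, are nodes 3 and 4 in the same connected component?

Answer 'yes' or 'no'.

Initial components: {0,1,2,3,4,5}
Removing edge (2,4): not a bridge — component count unchanged at 1.
New components: {0,1,2,3,4,5}
Are 3 and 4 in the same component? yes

Answer: yes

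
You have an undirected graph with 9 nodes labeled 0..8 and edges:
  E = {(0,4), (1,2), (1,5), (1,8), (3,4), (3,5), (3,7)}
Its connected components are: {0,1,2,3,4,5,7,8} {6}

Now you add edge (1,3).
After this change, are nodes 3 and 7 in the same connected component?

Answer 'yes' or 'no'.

Initial components: {0,1,2,3,4,5,7,8} {6}
Adding edge (1,3): both already in same component {0,1,2,3,4,5,7,8}. No change.
New components: {0,1,2,3,4,5,7,8} {6}
Are 3 and 7 in the same component? yes

Answer: yes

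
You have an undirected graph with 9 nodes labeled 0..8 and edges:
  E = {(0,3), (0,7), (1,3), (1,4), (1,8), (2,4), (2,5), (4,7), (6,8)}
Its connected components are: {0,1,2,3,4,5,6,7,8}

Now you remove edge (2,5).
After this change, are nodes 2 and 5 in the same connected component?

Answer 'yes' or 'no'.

Initial components: {0,1,2,3,4,5,6,7,8}
Removing edge (2,5): it was a bridge — component count 1 -> 2.
New components: {0,1,2,3,4,6,7,8} {5}
Are 2 and 5 in the same component? no

Answer: no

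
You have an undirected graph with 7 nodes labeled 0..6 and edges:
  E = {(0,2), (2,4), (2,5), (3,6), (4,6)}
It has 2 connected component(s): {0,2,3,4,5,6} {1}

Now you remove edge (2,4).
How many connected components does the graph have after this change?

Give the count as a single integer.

Initial component count: 2
Remove (2,4): it was a bridge. Count increases: 2 -> 3.
  After removal, components: {0,2,5} {1} {3,4,6}
New component count: 3

Answer: 3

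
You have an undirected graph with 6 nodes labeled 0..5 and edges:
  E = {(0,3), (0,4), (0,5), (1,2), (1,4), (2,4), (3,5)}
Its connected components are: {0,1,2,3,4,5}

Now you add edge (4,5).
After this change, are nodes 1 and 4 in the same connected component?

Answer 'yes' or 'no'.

Answer: yes

Derivation:
Initial components: {0,1,2,3,4,5}
Adding edge (4,5): both already in same component {0,1,2,3,4,5}. No change.
New components: {0,1,2,3,4,5}
Are 1 and 4 in the same component? yes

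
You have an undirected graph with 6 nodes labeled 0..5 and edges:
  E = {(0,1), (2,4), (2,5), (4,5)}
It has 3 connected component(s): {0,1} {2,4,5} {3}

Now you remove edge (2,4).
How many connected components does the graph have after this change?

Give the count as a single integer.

Answer: 3

Derivation:
Initial component count: 3
Remove (2,4): not a bridge. Count unchanged: 3.
  After removal, components: {0,1} {2,4,5} {3}
New component count: 3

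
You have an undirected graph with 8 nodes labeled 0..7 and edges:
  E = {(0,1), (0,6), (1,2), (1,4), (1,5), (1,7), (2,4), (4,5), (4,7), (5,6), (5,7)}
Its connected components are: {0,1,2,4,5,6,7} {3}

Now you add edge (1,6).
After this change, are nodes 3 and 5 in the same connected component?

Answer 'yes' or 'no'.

Initial components: {0,1,2,4,5,6,7} {3}
Adding edge (1,6): both already in same component {0,1,2,4,5,6,7}. No change.
New components: {0,1,2,4,5,6,7} {3}
Are 3 and 5 in the same component? no

Answer: no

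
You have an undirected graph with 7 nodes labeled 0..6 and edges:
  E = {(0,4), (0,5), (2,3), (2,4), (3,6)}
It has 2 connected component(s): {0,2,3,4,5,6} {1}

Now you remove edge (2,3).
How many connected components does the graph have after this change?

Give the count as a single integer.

Answer: 3

Derivation:
Initial component count: 2
Remove (2,3): it was a bridge. Count increases: 2 -> 3.
  After removal, components: {0,2,4,5} {1} {3,6}
New component count: 3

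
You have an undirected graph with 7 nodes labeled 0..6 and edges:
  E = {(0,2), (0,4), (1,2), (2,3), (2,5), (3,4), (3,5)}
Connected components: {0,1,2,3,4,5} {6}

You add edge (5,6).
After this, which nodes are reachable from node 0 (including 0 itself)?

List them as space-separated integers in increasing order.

Before: nodes reachable from 0: {0,1,2,3,4,5}
Adding (5,6): merges 0's component with another. Reachability grows.
After: nodes reachable from 0: {0,1,2,3,4,5,6}

Answer: 0 1 2 3 4 5 6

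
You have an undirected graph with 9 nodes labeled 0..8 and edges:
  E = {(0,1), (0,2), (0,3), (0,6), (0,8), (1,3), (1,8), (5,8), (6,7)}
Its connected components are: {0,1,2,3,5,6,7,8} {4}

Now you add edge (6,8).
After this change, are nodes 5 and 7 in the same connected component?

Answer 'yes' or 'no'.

Answer: yes

Derivation:
Initial components: {0,1,2,3,5,6,7,8} {4}
Adding edge (6,8): both already in same component {0,1,2,3,5,6,7,8}. No change.
New components: {0,1,2,3,5,6,7,8} {4}
Are 5 and 7 in the same component? yes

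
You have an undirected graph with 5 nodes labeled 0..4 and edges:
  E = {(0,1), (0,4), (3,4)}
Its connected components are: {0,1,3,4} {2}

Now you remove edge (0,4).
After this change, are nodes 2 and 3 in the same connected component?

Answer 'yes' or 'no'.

Initial components: {0,1,3,4} {2}
Removing edge (0,4): it was a bridge — component count 2 -> 3.
New components: {0,1} {2} {3,4}
Are 2 and 3 in the same component? no

Answer: no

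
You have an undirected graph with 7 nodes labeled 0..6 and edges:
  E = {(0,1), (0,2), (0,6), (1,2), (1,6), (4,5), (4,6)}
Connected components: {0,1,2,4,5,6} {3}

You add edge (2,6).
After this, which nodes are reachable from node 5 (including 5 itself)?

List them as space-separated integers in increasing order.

Answer: 0 1 2 4 5 6

Derivation:
Before: nodes reachable from 5: {0,1,2,4,5,6}
Adding (2,6): both endpoints already in same component. Reachability from 5 unchanged.
After: nodes reachable from 5: {0,1,2,4,5,6}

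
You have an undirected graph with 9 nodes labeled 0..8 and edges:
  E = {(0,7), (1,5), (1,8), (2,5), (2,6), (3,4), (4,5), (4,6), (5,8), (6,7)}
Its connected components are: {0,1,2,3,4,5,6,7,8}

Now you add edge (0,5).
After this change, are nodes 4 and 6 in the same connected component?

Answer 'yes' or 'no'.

Initial components: {0,1,2,3,4,5,6,7,8}
Adding edge (0,5): both already in same component {0,1,2,3,4,5,6,7,8}. No change.
New components: {0,1,2,3,4,5,6,7,8}
Are 4 and 6 in the same component? yes

Answer: yes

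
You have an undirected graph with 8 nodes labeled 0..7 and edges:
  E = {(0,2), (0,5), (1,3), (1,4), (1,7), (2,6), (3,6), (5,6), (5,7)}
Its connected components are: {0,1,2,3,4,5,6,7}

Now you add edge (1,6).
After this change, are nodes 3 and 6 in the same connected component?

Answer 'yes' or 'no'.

Initial components: {0,1,2,3,4,5,6,7}
Adding edge (1,6): both already in same component {0,1,2,3,4,5,6,7}. No change.
New components: {0,1,2,3,4,5,6,7}
Are 3 and 6 in the same component? yes

Answer: yes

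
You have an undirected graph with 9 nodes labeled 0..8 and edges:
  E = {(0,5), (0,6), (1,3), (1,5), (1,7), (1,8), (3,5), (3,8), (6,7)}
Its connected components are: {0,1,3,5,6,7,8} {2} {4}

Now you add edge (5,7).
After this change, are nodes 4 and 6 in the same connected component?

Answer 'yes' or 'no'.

Answer: no

Derivation:
Initial components: {0,1,3,5,6,7,8} {2} {4}
Adding edge (5,7): both already in same component {0,1,3,5,6,7,8}. No change.
New components: {0,1,3,5,6,7,8} {2} {4}
Are 4 and 6 in the same component? no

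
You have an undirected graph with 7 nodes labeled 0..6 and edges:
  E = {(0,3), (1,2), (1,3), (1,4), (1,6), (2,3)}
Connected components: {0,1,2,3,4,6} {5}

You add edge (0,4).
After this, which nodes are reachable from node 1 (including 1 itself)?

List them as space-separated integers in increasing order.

Before: nodes reachable from 1: {0,1,2,3,4,6}
Adding (0,4): both endpoints already in same component. Reachability from 1 unchanged.
After: nodes reachable from 1: {0,1,2,3,4,6}

Answer: 0 1 2 3 4 6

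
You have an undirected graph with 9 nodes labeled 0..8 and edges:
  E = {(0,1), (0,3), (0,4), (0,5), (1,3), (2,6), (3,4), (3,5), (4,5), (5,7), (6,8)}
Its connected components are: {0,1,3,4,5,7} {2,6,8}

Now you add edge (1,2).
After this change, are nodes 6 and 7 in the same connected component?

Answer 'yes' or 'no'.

Initial components: {0,1,3,4,5,7} {2,6,8}
Adding edge (1,2): merges {0,1,3,4,5,7} and {2,6,8}.
New components: {0,1,2,3,4,5,6,7,8}
Are 6 and 7 in the same component? yes

Answer: yes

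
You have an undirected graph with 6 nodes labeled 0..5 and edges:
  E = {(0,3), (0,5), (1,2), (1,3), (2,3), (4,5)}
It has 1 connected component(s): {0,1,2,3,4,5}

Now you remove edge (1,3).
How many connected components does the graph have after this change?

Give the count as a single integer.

Answer: 1

Derivation:
Initial component count: 1
Remove (1,3): not a bridge. Count unchanged: 1.
  After removal, components: {0,1,2,3,4,5}
New component count: 1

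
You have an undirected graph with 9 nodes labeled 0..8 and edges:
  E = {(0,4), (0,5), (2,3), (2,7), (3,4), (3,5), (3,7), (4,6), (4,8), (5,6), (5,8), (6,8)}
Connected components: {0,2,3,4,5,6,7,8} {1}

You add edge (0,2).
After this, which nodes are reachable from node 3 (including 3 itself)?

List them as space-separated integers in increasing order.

Answer: 0 2 3 4 5 6 7 8

Derivation:
Before: nodes reachable from 3: {0,2,3,4,5,6,7,8}
Adding (0,2): both endpoints already in same component. Reachability from 3 unchanged.
After: nodes reachable from 3: {0,2,3,4,5,6,7,8}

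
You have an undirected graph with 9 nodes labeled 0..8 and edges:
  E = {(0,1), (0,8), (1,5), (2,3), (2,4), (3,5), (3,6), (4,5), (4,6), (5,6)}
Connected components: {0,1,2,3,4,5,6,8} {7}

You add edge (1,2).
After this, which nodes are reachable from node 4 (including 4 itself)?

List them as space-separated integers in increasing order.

Before: nodes reachable from 4: {0,1,2,3,4,5,6,8}
Adding (1,2): both endpoints already in same component. Reachability from 4 unchanged.
After: nodes reachable from 4: {0,1,2,3,4,5,6,8}

Answer: 0 1 2 3 4 5 6 8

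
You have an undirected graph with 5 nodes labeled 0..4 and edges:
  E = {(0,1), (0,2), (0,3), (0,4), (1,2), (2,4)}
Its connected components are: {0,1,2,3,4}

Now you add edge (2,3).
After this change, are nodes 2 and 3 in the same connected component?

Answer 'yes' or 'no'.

Answer: yes

Derivation:
Initial components: {0,1,2,3,4}
Adding edge (2,3): both already in same component {0,1,2,3,4}. No change.
New components: {0,1,2,3,4}
Are 2 and 3 in the same component? yes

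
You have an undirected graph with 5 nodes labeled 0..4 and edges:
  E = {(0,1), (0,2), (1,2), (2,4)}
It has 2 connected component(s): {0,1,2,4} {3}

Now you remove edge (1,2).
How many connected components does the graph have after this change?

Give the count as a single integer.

Initial component count: 2
Remove (1,2): not a bridge. Count unchanged: 2.
  After removal, components: {0,1,2,4} {3}
New component count: 2

Answer: 2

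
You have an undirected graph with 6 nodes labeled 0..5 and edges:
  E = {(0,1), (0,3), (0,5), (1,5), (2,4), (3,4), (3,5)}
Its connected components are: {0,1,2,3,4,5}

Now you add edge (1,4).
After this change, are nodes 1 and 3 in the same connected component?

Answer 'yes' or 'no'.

Initial components: {0,1,2,3,4,5}
Adding edge (1,4): both already in same component {0,1,2,3,4,5}. No change.
New components: {0,1,2,3,4,5}
Are 1 and 3 in the same component? yes

Answer: yes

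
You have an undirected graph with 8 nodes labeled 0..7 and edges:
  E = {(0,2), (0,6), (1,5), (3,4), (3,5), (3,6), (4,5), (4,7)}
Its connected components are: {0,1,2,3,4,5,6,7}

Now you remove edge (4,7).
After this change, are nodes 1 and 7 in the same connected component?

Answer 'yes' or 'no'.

Answer: no

Derivation:
Initial components: {0,1,2,3,4,5,6,7}
Removing edge (4,7): it was a bridge — component count 1 -> 2.
New components: {0,1,2,3,4,5,6} {7}
Are 1 and 7 in the same component? no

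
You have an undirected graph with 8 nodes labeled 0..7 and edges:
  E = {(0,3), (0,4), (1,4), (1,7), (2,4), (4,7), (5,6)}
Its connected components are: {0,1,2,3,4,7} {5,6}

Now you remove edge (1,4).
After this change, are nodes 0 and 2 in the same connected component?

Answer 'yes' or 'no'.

Initial components: {0,1,2,3,4,7} {5,6}
Removing edge (1,4): not a bridge — component count unchanged at 2.
New components: {0,1,2,3,4,7} {5,6}
Are 0 and 2 in the same component? yes

Answer: yes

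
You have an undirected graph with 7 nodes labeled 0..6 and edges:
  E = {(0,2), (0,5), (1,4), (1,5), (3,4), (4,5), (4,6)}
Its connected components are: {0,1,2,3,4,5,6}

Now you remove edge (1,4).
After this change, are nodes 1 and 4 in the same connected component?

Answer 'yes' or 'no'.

Initial components: {0,1,2,3,4,5,6}
Removing edge (1,4): not a bridge — component count unchanged at 1.
New components: {0,1,2,3,4,5,6}
Are 1 and 4 in the same component? yes

Answer: yes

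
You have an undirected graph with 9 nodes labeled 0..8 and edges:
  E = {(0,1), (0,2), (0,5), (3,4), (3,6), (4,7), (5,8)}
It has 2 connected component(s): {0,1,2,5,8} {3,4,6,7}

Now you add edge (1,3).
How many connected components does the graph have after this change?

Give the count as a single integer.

Initial component count: 2
Add (1,3): merges two components. Count decreases: 2 -> 1.
New component count: 1

Answer: 1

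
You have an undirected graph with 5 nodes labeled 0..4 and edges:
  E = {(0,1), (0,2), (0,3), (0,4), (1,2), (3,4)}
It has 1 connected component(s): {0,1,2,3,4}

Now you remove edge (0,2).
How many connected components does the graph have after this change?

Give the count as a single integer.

Initial component count: 1
Remove (0,2): not a bridge. Count unchanged: 1.
  After removal, components: {0,1,2,3,4}
New component count: 1

Answer: 1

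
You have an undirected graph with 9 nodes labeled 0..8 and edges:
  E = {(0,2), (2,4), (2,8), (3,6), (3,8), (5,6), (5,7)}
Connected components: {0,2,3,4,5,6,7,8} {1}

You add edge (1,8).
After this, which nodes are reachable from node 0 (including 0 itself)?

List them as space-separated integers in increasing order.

Before: nodes reachable from 0: {0,2,3,4,5,6,7,8}
Adding (1,8): merges 0's component with another. Reachability grows.
After: nodes reachable from 0: {0,1,2,3,4,5,6,7,8}

Answer: 0 1 2 3 4 5 6 7 8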